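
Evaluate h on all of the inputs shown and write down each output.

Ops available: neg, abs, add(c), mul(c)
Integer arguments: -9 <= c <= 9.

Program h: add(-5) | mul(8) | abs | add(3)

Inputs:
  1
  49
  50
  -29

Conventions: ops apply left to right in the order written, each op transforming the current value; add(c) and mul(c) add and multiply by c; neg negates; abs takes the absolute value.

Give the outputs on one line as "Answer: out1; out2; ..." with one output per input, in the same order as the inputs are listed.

35; 355; 363; 275

Execution, op by op:
  1 -> -4 -> -32 -> 32 -> 35
  49 -> 44 -> 352 -> 352 -> 355
  50 -> 45 -> 360 -> 360 -> 363
  -29 -> -34 -> -272 -> 272 -> 275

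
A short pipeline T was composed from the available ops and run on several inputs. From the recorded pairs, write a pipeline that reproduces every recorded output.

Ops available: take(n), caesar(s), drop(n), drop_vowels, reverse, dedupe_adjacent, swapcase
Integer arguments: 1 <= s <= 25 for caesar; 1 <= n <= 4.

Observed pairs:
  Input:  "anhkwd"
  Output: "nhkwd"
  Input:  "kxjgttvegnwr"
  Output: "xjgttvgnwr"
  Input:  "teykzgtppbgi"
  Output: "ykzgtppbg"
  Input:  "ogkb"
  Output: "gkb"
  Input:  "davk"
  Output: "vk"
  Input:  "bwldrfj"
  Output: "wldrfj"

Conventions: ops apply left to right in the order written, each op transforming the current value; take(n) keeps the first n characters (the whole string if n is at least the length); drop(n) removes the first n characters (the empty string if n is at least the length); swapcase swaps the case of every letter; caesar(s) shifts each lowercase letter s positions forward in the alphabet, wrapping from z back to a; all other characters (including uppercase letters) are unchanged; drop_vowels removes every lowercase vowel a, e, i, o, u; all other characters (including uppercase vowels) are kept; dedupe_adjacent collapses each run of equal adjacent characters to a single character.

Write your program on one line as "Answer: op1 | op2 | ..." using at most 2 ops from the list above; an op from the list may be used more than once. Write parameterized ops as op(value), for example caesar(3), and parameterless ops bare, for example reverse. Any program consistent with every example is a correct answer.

drop(1) | drop_vowels

Check, running the answer program on each example:
  "anhkwd" -> "nhkwd" -> "nhkwd"
  "kxjgttvegnwr" -> "xjgttvegnwr" -> "xjgttvgnwr"
  "teykzgtppbgi" -> "eykzgtppbgi" -> "ykzgtppbg"
  "ogkb" -> "gkb" -> "gkb"
  "davk" -> "avk" -> "vk"
  "bwldrfj" -> "wldrfj" -> "wldrfj"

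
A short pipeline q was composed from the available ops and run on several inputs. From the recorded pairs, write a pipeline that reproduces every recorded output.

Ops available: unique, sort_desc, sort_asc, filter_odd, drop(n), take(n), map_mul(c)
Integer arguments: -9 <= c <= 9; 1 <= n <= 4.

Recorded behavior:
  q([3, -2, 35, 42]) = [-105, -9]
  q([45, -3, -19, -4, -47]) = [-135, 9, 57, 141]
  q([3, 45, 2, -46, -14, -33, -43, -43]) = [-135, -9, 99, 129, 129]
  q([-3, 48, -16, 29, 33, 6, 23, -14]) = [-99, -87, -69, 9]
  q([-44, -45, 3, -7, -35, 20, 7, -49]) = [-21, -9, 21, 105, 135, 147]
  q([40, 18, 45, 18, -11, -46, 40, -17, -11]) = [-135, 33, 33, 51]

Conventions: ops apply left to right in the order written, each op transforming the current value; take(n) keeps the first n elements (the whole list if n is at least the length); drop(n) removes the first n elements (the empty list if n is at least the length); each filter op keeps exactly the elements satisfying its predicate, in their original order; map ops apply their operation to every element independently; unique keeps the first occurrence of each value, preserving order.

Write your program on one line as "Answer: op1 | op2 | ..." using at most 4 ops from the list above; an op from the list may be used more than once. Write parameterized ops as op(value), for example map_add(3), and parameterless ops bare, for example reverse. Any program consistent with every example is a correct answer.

map_mul(-3) | sort_desc | sort_asc | filter_odd

Check, running the answer program on each example:
  [3, -2, 35, 42] -> [-9, 6, -105, -126] -> [6, -9, -105, -126] -> [-126, -105, -9, 6] -> [-105, -9]
  [45, -3, -19, -4, -47] -> [-135, 9, 57, 12, 141] -> [141, 57, 12, 9, -135] -> [-135, 9, 12, 57, 141] -> [-135, 9, 57, 141]
  [3, 45, 2, -46, -14, -33, -43, -43] -> [-9, -135, -6, 138, 42, 99, 129, 129] -> [138, 129, 129, 99, 42, -6, -9, -135] -> [-135, -9, -6, 42, 99, 129, 129, 138] -> [-135, -9, 99, 129, 129]
  [-3, 48, -16, 29, 33, 6, 23, -14] -> [9, -144, 48, -87, -99, -18, -69, 42] -> [48, 42, 9, -18, -69, -87, -99, -144] -> [-144, -99, -87, -69, -18, 9, 42, 48] -> [-99, -87, -69, 9]
  [-44, -45, 3, -7, -35, 20, 7, -49] -> [132, 135, -9, 21, 105, -60, -21, 147] -> [147, 135, 132, 105, 21, -9, -21, -60] -> [-60, -21, -9, 21, 105, 132, 135, 147] -> [-21, -9, 21, 105, 135, 147]
  [40, 18, 45, 18, -11, -46, 40, -17, -11] -> [-120, -54, -135, -54, 33, 138, -120, 51, 33] -> [138, 51, 33, 33, -54, -54, -120, -120, -135] -> [-135, -120, -120, -54, -54, 33, 33, 51, 138] -> [-135, 33, 33, 51]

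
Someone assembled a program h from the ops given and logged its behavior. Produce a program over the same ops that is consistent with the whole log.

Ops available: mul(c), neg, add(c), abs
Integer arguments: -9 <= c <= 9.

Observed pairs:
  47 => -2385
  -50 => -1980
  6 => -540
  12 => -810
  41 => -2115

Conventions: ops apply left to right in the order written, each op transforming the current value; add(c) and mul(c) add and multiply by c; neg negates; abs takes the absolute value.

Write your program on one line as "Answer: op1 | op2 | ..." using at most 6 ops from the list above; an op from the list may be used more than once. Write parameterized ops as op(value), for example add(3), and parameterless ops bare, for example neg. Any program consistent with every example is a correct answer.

add(6) | neg | mul(3) | abs | mul(-3) | mul(5)

Check, running the answer program on each example:
  47 -> 53 -> -53 -> -159 -> 159 -> -477 -> -2385
  -50 -> -44 -> 44 -> 132 -> 132 -> -396 -> -1980
  6 -> 12 -> -12 -> -36 -> 36 -> -108 -> -540
  12 -> 18 -> -18 -> -54 -> 54 -> -162 -> -810
  41 -> 47 -> -47 -> -141 -> 141 -> -423 -> -2115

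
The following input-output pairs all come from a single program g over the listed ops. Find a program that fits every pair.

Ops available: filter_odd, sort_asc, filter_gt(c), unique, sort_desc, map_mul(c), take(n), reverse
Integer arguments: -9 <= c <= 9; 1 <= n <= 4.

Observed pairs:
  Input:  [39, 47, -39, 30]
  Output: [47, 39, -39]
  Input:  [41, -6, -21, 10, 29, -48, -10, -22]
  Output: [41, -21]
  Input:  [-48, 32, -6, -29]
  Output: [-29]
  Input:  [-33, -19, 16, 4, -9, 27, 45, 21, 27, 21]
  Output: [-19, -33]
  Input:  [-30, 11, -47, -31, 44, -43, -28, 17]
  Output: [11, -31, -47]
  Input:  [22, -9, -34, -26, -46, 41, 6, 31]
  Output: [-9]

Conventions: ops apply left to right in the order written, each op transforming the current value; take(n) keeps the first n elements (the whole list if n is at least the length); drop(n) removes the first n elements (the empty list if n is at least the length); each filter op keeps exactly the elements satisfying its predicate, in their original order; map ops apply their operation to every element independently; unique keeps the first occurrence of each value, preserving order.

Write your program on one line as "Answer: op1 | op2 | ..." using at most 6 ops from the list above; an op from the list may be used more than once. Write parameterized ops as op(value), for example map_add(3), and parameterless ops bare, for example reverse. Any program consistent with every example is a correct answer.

unique | take(4) | reverse | filter_odd | sort_desc

Check, running the answer program on each example:
  [39, 47, -39, 30] -> [39, 47, -39, 30] -> [39, 47, -39, 30] -> [30, -39, 47, 39] -> [-39, 47, 39] -> [47, 39, -39]
  [41, -6, -21, 10, 29, -48, -10, -22] -> [41, -6, -21, 10, 29, -48, -10, -22] -> [41, -6, -21, 10] -> [10, -21, -6, 41] -> [-21, 41] -> [41, -21]
  [-48, 32, -6, -29] -> [-48, 32, -6, -29] -> [-48, 32, -6, -29] -> [-29, -6, 32, -48] -> [-29] -> [-29]
  [-33, -19, 16, 4, -9, 27, 45, 21, 27, 21] -> [-33, -19, 16, 4, -9, 27, 45, 21] -> [-33, -19, 16, 4] -> [4, 16, -19, -33] -> [-19, -33] -> [-19, -33]
  [-30, 11, -47, -31, 44, -43, -28, 17] -> [-30, 11, -47, -31, 44, -43, -28, 17] -> [-30, 11, -47, -31] -> [-31, -47, 11, -30] -> [-31, -47, 11] -> [11, -31, -47]
  [22, -9, -34, -26, -46, 41, 6, 31] -> [22, -9, -34, -26, -46, 41, 6, 31] -> [22, -9, -34, -26] -> [-26, -34, -9, 22] -> [-9] -> [-9]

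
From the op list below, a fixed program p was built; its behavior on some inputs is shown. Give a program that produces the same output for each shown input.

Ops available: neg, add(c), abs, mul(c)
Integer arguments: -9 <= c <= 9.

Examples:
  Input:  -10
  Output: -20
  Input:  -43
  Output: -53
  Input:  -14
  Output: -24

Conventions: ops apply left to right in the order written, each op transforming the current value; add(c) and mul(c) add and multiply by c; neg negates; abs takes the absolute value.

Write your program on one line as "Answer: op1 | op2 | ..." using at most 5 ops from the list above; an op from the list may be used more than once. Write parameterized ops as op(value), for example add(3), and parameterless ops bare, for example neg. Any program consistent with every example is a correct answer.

neg | add(-6) | add(7) | add(9) | neg

Check, running the answer program on each example:
  -10 -> 10 -> 4 -> 11 -> 20 -> -20
  -43 -> 43 -> 37 -> 44 -> 53 -> -53
  -14 -> 14 -> 8 -> 15 -> 24 -> -24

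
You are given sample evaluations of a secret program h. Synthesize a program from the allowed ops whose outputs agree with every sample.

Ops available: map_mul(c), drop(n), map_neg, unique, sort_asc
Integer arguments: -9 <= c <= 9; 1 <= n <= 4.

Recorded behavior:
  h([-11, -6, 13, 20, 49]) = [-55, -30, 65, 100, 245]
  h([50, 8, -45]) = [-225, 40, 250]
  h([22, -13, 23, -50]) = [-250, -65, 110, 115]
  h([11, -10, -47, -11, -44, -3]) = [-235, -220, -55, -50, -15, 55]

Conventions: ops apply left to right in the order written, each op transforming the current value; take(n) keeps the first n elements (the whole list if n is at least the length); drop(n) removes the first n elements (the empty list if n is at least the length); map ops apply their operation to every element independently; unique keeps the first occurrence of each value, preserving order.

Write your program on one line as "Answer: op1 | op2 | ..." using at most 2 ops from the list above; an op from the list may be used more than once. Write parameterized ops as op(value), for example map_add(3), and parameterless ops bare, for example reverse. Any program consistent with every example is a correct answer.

sort_asc | map_mul(5)

Check, running the answer program on each example:
  [-11, -6, 13, 20, 49] -> [-11, -6, 13, 20, 49] -> [-55, -30, 65, 100, 245]
  [50, 8, -45] -> [-45, 8, 50] -> [-225, 40, 250]
  [22, -13, 23, -50] -> [-50, -13, 22, 23] -> [-250, -65, 110, 115]
  [11, -10, -47, -11, -44, -3] -> [-47, -44, -11, -10, -3, 11] -> [-235, -220, -55, -50, -15, 55]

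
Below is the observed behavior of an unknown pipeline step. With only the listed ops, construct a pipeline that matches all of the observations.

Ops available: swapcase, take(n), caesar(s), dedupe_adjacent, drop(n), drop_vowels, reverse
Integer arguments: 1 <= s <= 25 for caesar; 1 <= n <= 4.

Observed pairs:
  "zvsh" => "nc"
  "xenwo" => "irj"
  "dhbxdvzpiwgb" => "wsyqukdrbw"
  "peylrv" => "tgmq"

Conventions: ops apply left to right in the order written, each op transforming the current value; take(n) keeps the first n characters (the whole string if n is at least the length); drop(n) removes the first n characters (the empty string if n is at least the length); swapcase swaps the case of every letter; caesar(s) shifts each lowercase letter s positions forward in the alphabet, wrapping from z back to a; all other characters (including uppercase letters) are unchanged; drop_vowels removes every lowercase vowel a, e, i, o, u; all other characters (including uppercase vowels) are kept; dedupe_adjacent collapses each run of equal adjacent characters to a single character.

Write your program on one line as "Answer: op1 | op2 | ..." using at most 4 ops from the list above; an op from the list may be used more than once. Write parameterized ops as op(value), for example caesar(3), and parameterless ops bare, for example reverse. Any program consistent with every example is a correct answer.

caesar(7) | drop(2) | caesar(14)

Check, running the answer program on each example:
  "zvsh" -> "gczo" -> "zo" -> "nc"
  "xenwo" -> "eludv" -> "udv" -> "irj"
  "dhbxdvzpiwgb" -> "koiekcgwpdni" -> "iekcgwpdni" -> "wsyqukdrbw"
  "peylrv" -> "wlfsyc" -> "fsyc" -> "tgmq"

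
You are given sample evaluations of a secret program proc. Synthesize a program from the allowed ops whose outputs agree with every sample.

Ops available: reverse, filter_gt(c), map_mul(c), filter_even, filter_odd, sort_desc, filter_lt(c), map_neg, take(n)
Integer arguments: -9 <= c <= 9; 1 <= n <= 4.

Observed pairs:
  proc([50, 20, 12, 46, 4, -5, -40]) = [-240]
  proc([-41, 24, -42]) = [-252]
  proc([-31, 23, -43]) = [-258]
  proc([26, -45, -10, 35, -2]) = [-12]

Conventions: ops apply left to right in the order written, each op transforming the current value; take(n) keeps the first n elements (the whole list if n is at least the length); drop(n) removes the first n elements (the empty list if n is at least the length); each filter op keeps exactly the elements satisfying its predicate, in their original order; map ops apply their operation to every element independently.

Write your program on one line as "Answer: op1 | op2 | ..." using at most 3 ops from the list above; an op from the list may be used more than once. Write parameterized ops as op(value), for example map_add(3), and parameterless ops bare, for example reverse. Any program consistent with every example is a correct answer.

map_mul(6) | reverse | take(1)

Check, running the answer program on each example:
  [50, 20, 12, 46, 4, -5, -40] -> [300, 120, 72, 276, 24, -30, -240] -> [-240, -30, 24, 276, 72, 120, 300] -> [-240]
  [-41, 24, -42] -> [-246, 144, -252] -> [-252, 144, -246] -> [-252]
  [-31, 23, -43] -> [-186, 138, -258] -> [-258, 138, -186] -> [-258]
  [26, -45, -10, 35, -2] -> [156, -270, -60, 210, -12] -> [-12, 210, -60, -270, 156] -> [-12]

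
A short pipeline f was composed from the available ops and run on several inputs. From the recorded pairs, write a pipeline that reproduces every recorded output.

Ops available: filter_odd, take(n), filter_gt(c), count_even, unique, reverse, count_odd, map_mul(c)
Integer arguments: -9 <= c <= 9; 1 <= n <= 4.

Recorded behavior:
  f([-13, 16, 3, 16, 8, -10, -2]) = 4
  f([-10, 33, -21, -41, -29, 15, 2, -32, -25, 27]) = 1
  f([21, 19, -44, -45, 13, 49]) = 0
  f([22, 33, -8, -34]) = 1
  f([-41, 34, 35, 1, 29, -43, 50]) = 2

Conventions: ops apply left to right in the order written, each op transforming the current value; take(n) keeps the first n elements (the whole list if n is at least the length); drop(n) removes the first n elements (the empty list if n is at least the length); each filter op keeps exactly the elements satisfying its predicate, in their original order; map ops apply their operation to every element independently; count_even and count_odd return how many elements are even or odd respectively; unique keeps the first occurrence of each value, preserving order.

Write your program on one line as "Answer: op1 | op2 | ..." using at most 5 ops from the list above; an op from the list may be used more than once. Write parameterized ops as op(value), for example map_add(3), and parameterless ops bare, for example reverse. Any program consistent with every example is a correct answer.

reverse | filter_gt(-5) | reverse | count_even

Check, running the answer program on each example:
  [-13, 16, 3, 16, 8, -10, -2] -> [-2, -10, 8, 16, 3, 16, -13] -> [-2, 8, 16, 3, 16] -> [16, 3, 16, 8, -2] -> 4
  [-10, 33, -21, -41, -29, 15, 2, -32, -25, 27] -> [27, -25, -32, 2, 15, -29, -41, -21, 33, -10] -> [27, 2, 15, 33] -> [33, 15, 2, 27] -> 1
  [21, 19, -44, -45, 13, 49] -> [49, 13, -45, -44, 19, 21] -> [49, 13, 19, 21] -> [21, 19, 13, 49] -> 0
  [22, 33, -8, -34] -> [-34, -8, 33, 22] -> [33, 22] -> [22, 33] -> 1
  [-41, 34, 35, 1, 29, -43, 50] -> [50, -43, 29, 1, 35, 34, -41] -> [50, 29, 1, 35, 34] -> [34, 35, 1, 29, 50] -> 2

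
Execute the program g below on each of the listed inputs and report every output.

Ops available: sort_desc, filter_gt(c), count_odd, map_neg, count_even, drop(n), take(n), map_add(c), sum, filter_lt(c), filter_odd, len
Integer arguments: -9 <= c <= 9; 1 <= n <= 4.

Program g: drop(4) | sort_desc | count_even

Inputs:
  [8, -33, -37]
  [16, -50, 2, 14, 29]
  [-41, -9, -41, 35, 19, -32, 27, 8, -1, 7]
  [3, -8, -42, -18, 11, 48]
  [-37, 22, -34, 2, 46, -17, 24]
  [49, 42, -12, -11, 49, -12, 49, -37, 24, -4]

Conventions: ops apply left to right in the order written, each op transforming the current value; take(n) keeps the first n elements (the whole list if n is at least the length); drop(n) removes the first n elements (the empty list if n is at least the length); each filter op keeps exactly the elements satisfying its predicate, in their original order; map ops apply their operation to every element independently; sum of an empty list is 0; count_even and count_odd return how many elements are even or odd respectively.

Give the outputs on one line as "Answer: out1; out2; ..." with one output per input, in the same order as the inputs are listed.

Execution, op by op:
  [8, -33, -37] -> [] -> [] -> 0
  [16, -50, 2, 14, 29] -> [29] -> [29] -> 0
  [-41, -9, -41, 35, 19, -32, 27, 8, -1, 7] -> [19, -32, 27, 8, -1, 7] -> [27, 19, 8, 7, -1, -32] -> 2
  [3, -8, -42, -18, 11, 48] -> [11, 48] -> [48, 11] -> 1
  [-37, 22, -34, 2, 46, -17, 24] -> [46, -17, 24] -> [46, 24, -17] -> 2
  [49, 42, -12, -11, 49, -12, 49, -37, 24, -4] -> [49, -12, 49, -37, 24, -4] -> [49, 49, 24, -4, -12, -37] -> 3

0; 0; 2; 1; 2; 3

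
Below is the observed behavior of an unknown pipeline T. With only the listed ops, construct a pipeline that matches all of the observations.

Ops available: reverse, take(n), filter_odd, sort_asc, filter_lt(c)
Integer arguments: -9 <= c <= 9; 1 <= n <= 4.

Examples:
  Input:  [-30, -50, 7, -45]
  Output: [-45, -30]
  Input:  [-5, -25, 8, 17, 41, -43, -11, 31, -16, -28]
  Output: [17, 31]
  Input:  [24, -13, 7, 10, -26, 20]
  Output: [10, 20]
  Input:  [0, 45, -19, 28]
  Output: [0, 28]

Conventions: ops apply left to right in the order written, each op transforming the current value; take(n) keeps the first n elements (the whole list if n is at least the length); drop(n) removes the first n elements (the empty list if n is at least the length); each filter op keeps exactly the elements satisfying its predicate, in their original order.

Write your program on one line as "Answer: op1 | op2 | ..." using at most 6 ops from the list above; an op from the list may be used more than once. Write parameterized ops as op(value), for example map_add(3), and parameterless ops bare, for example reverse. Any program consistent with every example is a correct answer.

reverse | sort_asc | reverse | take(3) | sort_asc | take(2)

Check, running the answer program on each example:
  [-30, -50, 7, -45] -> [-45, 7, -50, -30] -> [-50, -45, -30, 7] -> [7, -30, -45, -50] -> [7, -30, -45] -> [-45, -30, 7] -> [-45, -30]
  [-5, -25, 8, 17, 41, -43, -11, 31, -16, -28] -> [-28, -16, 31, -11, -43, 41, 17, 8, -25, -5] -> [-43, -28, -25, -16, -11, -5, 8, 17, 31, 41] -> [41, 31, 17, 8, -5, -11, -16, -25, -28, -43] -> [41, 31, 17] -> [17, 31, 41] -> [17, 31]
  [24, -13, 7, 10, -26, 20] -> [20, -26, 10, 7, -13, 24] -> [-26, -13, 7, 10, 20, 24] -> [24, 20, 10, 7, -13, -26] -> [24, 20, 10] -> [10, 20, 24] -> [10, 20]
  [0, 45, -19, 28] -> [28, -19, 45, 0] -> [-19, 0, 28, 45] -> [45, 28, 0, -19] -> [45, 28, 0] -> [0, 28, 45] -> [0, 28]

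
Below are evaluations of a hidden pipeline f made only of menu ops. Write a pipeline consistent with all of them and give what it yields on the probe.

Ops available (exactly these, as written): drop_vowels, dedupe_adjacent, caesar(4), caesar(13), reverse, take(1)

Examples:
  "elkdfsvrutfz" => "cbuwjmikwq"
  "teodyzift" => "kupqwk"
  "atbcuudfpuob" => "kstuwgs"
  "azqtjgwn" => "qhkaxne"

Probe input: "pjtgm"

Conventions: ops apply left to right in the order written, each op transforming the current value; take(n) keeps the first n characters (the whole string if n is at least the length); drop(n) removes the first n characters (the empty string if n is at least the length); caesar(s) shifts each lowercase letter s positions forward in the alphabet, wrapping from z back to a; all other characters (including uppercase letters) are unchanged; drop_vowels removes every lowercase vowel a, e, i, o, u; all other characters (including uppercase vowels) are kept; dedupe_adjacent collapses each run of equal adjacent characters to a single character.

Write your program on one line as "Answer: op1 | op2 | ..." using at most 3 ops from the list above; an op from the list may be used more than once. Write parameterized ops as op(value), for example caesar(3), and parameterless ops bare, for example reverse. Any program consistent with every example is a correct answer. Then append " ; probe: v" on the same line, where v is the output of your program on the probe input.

drop_vowels | caesar(4) | caesar(13) ; probe: "gakxd"

Check, running the answer program on each example:
  "elkdfsvrutfz" -> "lkdfsvrtfz" -> "pohjwzvxjd" -> "cbuwjmikwq"
  "teodyzift" -> "tdyzft" -> "xhcdjx" -> "kupqwk"
  "atbcuudfpuob" -> "tbcdfpb" -> "xfghjtf" -> "kstuwgs"
  "azqtjgwn" -> "zqtjgwn" -> "duxnkar" -> "qhkaxne"
  probe: "pjtgm" -> "pjtgm" -> "tnxkq" -> "gakxd"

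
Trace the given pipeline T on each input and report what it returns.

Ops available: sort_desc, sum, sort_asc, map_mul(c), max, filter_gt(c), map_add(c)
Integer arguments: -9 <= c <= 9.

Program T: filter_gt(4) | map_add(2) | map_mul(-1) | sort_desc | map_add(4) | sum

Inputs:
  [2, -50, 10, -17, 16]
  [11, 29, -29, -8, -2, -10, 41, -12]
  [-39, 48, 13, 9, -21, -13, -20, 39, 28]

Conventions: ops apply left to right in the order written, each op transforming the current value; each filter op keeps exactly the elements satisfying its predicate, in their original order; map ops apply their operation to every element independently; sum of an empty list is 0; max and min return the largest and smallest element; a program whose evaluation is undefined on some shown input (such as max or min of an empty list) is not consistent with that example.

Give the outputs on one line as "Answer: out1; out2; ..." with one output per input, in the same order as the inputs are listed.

-22; -75; -127

Execution, op by op:
  [2, -50, 10, -17, 16] -> [10, 16] -> [12, 18] -> [-12, -18] -> [-12, -18] -> [-8, -14] -> -22
  [11, 29, -29, -8, -2, -10, 41, -12] -> [11, 29, 41] -> [13, 31, 43] -> [-13, -31, -43] -> [-13, -31, -43] -> [-9, -27, -39] -> -75
  [-39, 48, 13, 9, -21, -13, -20, 39, 28] -> [48, 13, 9, 39, 28] -> [50, 15, 11, 41, 30] -> [-50, -15, -11, -41, -30] -> [-11, -15, -30, -41, -50] -> [-7, -11, -26, -37, -46] -> -127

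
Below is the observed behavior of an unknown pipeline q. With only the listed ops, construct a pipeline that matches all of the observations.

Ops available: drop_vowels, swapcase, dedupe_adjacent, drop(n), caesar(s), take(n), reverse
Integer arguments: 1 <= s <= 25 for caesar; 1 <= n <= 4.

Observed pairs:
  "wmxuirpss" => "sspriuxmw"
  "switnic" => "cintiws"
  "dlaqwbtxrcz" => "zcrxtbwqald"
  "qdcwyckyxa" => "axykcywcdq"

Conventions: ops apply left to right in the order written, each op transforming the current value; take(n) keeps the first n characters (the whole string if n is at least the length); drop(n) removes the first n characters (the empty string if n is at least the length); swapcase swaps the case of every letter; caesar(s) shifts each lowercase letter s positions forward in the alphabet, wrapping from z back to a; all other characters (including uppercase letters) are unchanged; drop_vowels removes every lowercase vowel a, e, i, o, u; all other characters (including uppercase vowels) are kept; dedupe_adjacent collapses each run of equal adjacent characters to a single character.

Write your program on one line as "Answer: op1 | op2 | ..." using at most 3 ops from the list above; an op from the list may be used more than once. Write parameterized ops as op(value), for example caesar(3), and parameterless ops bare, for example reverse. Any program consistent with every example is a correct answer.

swapcase | reverse | swapcase

Check, running the answer program on each example:
  "wmxuirpss" -> "WMXUIRPSS" -> "SSPRIUXMW" -> "sspriuxmw"
  "switnic" -> "SWITNIC" -> "CINTIWS" -> "cintiws"
  "dlaqwbtxrcz" -> "DLAQWBTXRCZ" -> "ZCRXTBWQALD" -> "zcrxtbwqald"
  "qdcwyckyxa" -> "QDCWYCKYXA" -> "AXYKCYWCDQ" -> "axykcywcdq"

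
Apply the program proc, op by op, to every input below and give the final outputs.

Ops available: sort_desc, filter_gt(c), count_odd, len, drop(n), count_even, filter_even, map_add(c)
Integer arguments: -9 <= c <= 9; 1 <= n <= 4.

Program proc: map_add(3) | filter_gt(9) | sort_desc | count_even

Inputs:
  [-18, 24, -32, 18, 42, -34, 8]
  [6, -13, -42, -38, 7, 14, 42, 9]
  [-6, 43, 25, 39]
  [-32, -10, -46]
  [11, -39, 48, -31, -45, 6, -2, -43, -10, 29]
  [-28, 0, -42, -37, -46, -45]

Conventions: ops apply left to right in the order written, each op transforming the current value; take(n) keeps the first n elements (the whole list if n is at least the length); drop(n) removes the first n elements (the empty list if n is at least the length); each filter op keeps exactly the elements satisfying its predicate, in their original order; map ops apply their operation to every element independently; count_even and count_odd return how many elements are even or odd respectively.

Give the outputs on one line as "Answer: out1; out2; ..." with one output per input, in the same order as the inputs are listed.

0; 2; 3; 0; 2; 0

Execution, op by op:
  [-18, 24, -32, 18, 42, -34, 8] -> [-15, 27, -29, 21, 45, -31, 11] -> [27, 21, 45, 11] -> [45, 27, 21, 11] -> 0
  [6, -13, -42, -38, 7, 14, 42, 9] -> [9, -10, -39, -35, 10, 17, 45, 12] -> [10, 17, 45, 12] -> [45, 17, 12, 10] -> 2
  [-6, 43, 25, 39] -> [-3, 46, 28, 42] -> [46, 28, 42] -> [46, 42, 28] -> 3
  [-32, -10, -46] -> [-29, -7, -43] -> [] -> [] -> 0
  [11, -39, 48, -31, -45, 6, -2, -43, -10, 29] -> [14, -36, 51, -28, -42, 9, 1, -40, -7, 32] -> [14, 51, 32] -> [51, 32, 14] -> 2
  [-28, 0, -42, -37, -46, -45] -> [-25, 3, -39, -34, -43, -42] -> [] -> [] -> 0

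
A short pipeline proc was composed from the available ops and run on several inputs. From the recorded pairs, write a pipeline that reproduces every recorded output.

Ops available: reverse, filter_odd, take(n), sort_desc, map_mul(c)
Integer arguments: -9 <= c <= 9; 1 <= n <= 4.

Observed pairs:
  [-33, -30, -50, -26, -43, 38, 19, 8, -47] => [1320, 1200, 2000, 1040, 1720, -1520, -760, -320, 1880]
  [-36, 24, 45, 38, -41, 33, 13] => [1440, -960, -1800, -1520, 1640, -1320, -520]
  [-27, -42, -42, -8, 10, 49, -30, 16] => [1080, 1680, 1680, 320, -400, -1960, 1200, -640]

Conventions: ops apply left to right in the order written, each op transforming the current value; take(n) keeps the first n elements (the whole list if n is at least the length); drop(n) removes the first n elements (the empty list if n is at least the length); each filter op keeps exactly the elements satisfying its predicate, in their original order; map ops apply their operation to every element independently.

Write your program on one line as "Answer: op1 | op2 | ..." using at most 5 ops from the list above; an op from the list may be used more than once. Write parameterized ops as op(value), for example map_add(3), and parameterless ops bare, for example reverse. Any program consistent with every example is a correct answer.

reverse | map_mul(8) | reverse | map_mul(-5)

Check, running the answer program on each example:
  [-33, -30, -50, -26, -43, 38, 19, 8, -47] -> [-47, 8, 19, 38, -43, -26, -50, -30, -33] -> [-376, 64, 152, 304, -344, -208, -400, -240, -264] -> [-264, -240, -400, -208, -344, 304, 152, 64, -376] -> [1320, 1200, 2000, 1040, 1720, -1520, -760, -320, 1880]
  [-36, 24, 45, 38, -41, 33, 13] -> [13, 33, -41, 38, 45, 24, -36] -> [104, 264, -328, 304, 360, 192, -288] -> [-288, 192, 360, 304, -328, 264, 104] -> [1440, -960, -1800, -1520, 1640, -1320, -520]
  [-27, -42, -42, -8, 10, 49, -30, 16] -> [16, -30, 49, 10, -8, -42, -42, -27] -> [128, -240, 392, 80, -64, -336, -336, -216] -> [-216, -336, -336, -64, 80, 392, -240, 128] -> [1080, 1680, 1680, 320, -400, -1960, 1200, -640]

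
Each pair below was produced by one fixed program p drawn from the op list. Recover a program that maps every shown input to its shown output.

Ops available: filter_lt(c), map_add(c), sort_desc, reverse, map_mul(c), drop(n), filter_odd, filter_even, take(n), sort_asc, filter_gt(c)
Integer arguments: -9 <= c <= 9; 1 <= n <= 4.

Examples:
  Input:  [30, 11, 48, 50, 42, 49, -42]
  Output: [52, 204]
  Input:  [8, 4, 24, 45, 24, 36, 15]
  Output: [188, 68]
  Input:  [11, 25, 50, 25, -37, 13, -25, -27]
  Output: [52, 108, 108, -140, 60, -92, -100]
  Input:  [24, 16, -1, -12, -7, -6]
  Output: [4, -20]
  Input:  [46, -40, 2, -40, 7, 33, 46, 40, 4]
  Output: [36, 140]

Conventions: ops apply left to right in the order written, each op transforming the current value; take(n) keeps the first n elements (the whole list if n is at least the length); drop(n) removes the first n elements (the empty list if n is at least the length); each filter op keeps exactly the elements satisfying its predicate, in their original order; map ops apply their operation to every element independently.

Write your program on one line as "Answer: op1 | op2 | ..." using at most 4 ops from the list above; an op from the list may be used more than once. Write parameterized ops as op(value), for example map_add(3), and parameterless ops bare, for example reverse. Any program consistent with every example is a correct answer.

map_add(2) | filter_odd | map_mul(4)

Check, running the answer program on each example:
  [30, 11, 48, 50, 42, 49, -42] -> [32, 13, 50, 52, 44, 51, -40] -> [13, 51] -> [52, 204]
  [8, 4, 24, 45, 24, 36, 15] -> [10, 6, 26, 47, 26, 38, 17] -> [47, 17] -> [188, 68]
  [11, 25, 50, 25, -37, 13, -25, -27] -> [13, 27, 52, 27, -35, 15, -23, -25] -> [13, 27, 27, -35, 15, -23, -25] -> [52, 108, 108, -140, 60, -92, -100]
  [24, 16, -1, -12, -7, -6] -> [26, 18, 1, -10, -5, -4] -> [1, -5] -> [4, -20]
  [46, -40, 2, -40, 7, 33, 46, 40, 4] -> [48, -38, 4, -38, 9, 35, 48, 42, 6] -> [9, 35] -> [36, 140]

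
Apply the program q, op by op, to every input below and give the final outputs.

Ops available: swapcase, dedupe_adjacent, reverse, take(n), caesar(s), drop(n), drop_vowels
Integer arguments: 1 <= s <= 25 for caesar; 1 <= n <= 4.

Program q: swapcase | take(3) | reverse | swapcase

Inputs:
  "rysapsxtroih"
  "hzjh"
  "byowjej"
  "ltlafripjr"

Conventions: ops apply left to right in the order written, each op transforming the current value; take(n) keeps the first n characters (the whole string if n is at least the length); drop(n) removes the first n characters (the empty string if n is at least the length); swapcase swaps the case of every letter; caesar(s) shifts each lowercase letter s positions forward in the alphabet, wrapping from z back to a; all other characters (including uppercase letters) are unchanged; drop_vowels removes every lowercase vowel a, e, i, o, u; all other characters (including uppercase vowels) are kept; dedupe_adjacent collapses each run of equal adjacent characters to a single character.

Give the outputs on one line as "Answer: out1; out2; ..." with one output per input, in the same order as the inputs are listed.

"syr"; "jzh"; "oyb"; "ltl"

Execution, op by op:
  "rysapsxtroih" -> "RYSAPSXTROIH" -> "RYS" -> "SYR" -> "syr"
  "hzjh" -> "HZJH" -> "HZJ" -> "JZH" -> "jzh"
  "byowjej" -> "BYOWJEJ" -> "BYO" -> "OYB" -> "oyb"
  "ltlafripjr" -> "LTLAFRIPJR" -> "LTL" -> "LTL" -> "ltl"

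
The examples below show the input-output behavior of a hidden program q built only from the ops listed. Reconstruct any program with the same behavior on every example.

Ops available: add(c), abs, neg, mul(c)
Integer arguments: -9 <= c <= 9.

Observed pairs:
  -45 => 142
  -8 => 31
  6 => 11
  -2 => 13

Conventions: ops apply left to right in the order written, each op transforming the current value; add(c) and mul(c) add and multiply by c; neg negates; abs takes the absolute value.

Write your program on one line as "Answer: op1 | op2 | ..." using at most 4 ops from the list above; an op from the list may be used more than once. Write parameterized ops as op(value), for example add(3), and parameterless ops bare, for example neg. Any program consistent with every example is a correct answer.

mul(-3) | neg | add(-7) | abs

Check, running the answer program on each example:
  -45 -> 135 -> -135 -> -142 -> 142
  -8 -> 24 -> -24 -> -31 -> 31
  6 -> -18 -> 18 -> 11 -> 11
  -2 -> 6 -> -6 -> -13 -> 13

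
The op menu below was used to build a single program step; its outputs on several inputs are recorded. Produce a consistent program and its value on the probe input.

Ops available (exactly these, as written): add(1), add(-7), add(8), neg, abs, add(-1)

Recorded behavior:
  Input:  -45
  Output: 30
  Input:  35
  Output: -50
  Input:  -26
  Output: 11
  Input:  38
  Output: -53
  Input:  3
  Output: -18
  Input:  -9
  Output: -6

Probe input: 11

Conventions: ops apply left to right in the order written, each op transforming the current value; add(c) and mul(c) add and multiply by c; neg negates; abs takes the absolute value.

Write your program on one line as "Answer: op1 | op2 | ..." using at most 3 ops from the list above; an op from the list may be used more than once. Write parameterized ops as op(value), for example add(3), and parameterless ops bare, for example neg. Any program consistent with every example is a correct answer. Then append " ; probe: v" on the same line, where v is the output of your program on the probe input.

add(8) | neg | add(-7) ; probe: -26

Check, running the answer program on each example:
  -45 -> -37 -> 37 -> 30
  35 -> 43 -> -43 -> -50
  -26 -> -18 -> 18 -> 11
  38 -> 46 -> -46 -> -53
  3 -> 11 -> -11 -> -18
  -9 -> -1 -> 1 -> -6
  probe: 11 -> 19 -> -19 -> -26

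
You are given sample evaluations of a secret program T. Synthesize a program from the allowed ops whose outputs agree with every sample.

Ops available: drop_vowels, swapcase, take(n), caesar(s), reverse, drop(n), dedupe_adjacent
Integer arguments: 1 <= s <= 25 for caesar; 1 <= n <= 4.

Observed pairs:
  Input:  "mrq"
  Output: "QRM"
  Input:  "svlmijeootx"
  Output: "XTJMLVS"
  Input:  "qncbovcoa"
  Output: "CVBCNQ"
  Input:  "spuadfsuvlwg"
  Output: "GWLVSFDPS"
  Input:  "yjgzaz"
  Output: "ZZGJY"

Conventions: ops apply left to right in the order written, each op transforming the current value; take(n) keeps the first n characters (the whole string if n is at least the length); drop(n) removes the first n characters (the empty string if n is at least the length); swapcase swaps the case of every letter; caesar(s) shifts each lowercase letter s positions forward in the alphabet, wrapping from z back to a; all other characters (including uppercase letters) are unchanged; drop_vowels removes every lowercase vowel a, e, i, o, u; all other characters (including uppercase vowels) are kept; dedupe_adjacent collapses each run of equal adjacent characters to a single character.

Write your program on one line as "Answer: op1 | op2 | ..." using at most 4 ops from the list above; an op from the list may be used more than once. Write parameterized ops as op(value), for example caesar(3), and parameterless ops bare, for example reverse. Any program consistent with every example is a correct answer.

dedupe_adjacent | reverse | drop_vowels | swapcase

Check, running the answer program on each example:
  "mrq" -> "mrq" -> "qrm" -> "qrm" -> "QRM"
  "svlmijeootx" -> "svlmijeotx" -> "xtoejimlvs" -> "xtjmlvs" -> "XTJMLVS"
  "qncbovcoa" -> "qncbovcoa" -> "aocvobcnq" -> "cvbcnq" -> "CVBCNQ"
  "spuadfsuvlwg" -> "spuadfsuvlwg" -> "gwlvusfdaups" -> "gwlvsfdps" -> "GWLVSFDPS"
  "yjgzaz" -> "yjgzaz" -> "zazgjy" -> "zzgjy" -> "ZZGJY"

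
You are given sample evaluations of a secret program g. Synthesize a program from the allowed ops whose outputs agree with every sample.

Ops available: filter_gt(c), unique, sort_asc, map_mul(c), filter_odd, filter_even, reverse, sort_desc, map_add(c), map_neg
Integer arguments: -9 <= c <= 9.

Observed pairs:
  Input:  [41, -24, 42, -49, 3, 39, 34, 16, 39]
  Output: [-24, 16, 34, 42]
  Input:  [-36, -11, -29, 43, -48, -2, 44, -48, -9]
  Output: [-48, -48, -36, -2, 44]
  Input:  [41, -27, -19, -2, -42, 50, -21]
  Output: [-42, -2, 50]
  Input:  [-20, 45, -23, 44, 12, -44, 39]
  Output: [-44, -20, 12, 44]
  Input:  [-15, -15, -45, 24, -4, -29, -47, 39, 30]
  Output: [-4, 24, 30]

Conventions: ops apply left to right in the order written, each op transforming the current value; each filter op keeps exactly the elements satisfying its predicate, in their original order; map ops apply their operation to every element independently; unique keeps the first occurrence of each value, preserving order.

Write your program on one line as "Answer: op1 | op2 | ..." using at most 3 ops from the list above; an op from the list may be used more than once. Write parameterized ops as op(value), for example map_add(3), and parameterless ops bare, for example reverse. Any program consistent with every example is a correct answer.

sort_asc | filter_even

Check, running the answer program on each example:
  [41, -24, 42, -49, 3, 39, 34, 16, 39] -> [-49, -24, 3, 16, 34, 39, 39, 41, 42] -> [-24, 16, 34, 42]
  [-36, -11, -29, 43, -48, -2, 44, -48, -9] -> [-48, -48, -36, -29, -11, -9, -2, 43, 44] -> [-48, -48, -36, -2, 44]
  [41, -27, -19, -2, -42, 50, -21] -> [-42, -27, -21, -19, -2, 41, 50] -> [-42, -2, 50]
  [-20, 45, -23, 44, 12, -44, 39] -> [-44, -23, -20, 12, 39, 44, 45] -> [-44, -20, 12, 44]
  [-15, -15, -45, 24, -4, -29, -47, 39, 30] -> [-47, -45, -29, -15, -15, -4, 24, 30, 39] -> [-4, 24, 30]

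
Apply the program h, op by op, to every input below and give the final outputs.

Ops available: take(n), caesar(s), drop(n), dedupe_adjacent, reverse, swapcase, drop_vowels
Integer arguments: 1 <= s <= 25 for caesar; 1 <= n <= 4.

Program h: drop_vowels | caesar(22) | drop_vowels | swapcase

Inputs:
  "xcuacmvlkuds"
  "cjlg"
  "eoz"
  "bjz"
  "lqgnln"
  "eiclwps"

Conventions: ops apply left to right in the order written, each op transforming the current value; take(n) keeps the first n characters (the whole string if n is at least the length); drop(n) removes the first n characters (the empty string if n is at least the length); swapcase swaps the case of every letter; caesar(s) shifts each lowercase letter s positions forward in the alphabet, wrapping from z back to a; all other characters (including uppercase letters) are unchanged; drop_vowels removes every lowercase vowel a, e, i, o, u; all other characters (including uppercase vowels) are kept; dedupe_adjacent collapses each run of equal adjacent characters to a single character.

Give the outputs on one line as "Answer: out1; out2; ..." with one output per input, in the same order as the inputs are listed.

Execution, op by op:
  "xcuacmvlkuds" -> "xccmvlkds" -> "tyyirhgzo" -> "tyyrhgz" -> "TYYRHGZ"
  "cjlg" -> "cjlg" -> "yfhc" -> "yfhc" -> "YFHC"
  "eoz" -> "z" -> "v" -> "v" -> "V"
  "bjz" -> "bjz" -> "xfv" -> "xfv" -> "XFV"
  "lqgnln" -> "lqgnln" -> "hmcjhj" -> "hmcjhj" -> "HMCJHJ"
  "eiclwps" -> "clwps" -> "yhslo" -> "yhsl" -> "YHSL"

"TYYRHGZ"; "YFHC"; "V"; "XFV"; "HMCJHJ"; "YHSL"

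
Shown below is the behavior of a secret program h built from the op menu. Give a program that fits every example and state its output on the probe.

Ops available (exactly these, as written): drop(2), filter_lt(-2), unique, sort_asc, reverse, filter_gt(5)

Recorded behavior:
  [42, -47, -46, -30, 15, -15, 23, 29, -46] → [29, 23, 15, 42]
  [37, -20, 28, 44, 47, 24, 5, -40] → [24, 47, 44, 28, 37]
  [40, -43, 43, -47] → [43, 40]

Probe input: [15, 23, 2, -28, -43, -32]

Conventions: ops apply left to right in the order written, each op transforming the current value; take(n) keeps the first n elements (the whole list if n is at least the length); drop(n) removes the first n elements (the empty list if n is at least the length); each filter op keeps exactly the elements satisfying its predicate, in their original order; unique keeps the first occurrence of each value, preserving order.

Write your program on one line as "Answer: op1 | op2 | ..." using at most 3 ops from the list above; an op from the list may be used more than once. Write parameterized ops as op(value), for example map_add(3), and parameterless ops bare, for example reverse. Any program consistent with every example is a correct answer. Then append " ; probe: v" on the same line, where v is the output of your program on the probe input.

unique | filter_gt(5) | reverse ; probe: [23, 15]

Check, running the answer program on each example:
  [42, -47, -46, -30, 15, -15, 23, 29, -46] -> [42, -47, -46, -30, 15, -15, 23, 29] -> [42, 15, 23, 29] -> [29, 23, 15, 42]
  [37, -20, 28, 44, 47, 24, 5, -40] -> [37, -20, 28, 44, 47, 24, 5, -40] -> [37, 28, 44, 47, 24] -> [24, 47, 44, 28, 37]
  [40, -43, 43, -47] -> [40, -43, 43, -47] -> [40, 43] -> [43, 40]
  probe: [15, 23, 2, -28, -43, -32] -> [15, 23, 2, -28, -43, -32] -> [15, 23] -> [23, 15]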